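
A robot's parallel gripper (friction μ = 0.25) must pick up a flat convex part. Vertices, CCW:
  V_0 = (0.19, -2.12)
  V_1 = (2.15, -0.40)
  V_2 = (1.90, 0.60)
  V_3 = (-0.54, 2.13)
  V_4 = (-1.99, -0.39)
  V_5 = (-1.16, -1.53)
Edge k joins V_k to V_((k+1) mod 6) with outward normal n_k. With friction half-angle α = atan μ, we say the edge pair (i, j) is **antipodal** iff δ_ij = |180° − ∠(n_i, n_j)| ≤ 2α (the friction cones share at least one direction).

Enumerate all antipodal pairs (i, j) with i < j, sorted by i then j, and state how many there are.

count = 4; pairs: (0,3), (1,4), (2,4), (2,5)

α = atan 0.25 = 14.04°;  2α = 28.07°
n_0 = (+0.6596, -0.7516)
n_1 = (+0.9701, +0.2425)
n_2 = (+0.5312, +0.8472)
n_3 = (-0.8668, +0.4987)
n_4 = (-0.8084, -0.5886)
n_5 = (-0.4005, -0.9163)
  (0,1): δ = 117.23°  ·
  (0,2): δ = 73.36°  ·
  (0,3): δ = 18.82°  ✓
  (0,4): δ = 84.79°  ·
  (0,5): δ = 115.12°  ·
  (1,2): δ = 136.13°  ·
  (1,3): δ = 43.95°  ·
  (1,4): δ = 22.02°  ✓
  (1,5): δ = 52.36°  ·
  (2,3): δ = 87.83°  ·
  (2,4): δ = 21.85°  ✓
  (2,5): δ = 8.48°  ✓
  (3,4): δ = 114.03°  ·
  (3,5): δ = 83.69°  ·
  (4,5): δ = 149.66°  ·
antipodal pairs: 4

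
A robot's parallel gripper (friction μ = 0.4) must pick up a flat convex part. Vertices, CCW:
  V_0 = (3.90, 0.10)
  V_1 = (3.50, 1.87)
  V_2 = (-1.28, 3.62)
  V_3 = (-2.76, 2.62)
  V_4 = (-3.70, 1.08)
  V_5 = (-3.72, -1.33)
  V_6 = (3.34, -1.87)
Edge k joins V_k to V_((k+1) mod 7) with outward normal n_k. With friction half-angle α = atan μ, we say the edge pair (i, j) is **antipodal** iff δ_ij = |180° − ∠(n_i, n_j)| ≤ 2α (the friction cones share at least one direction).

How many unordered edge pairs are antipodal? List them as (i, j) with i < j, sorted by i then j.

count = 6; pairs: (0,4), (1,5), (2,5), (2,6), (3,6), (4,6)

α = atan 0.4 = 21.80°;  2α = 43.60°
n_0 = (+0.9754, +0.2204)
n_1 = (+0.3438, +0.9390)
n_2 = (-0.5599, +0.8286)
n_3 = (-0.8536, +0.5210)
n_4 = (-1.0000, +0.0083)
n_5 = (-0.0763, -0.9971)
n_6 = (+0.9619, -0.2734)
  (0,1): δ = 122.84°  ·
  (0,2): δ = 68.69°  ·
  (0,3): δ = 44.13°  ·
  (0,4): δ = 13.21°  ✓
  (0,5): δ = 72.89°  ·
  (0,6): δ = 151.40°  ·
  (1,2): δ = 125.85°  ·
  (1,3): δ = 101.29°  ·
  (1,4): δ = 70.37°  ·
  (1,5): δ = 15.73°  ✓
  (1,6): δ = 94.24°  ·
  (2,3): δ = 155.45°  ·
  (2,4): δ = 124.52°  ·
  (2,5): δ = 38.42°  ✓
  (2,6): δ = 40.09°  ✓
  (3,4): δ = 149.08°  ·
  (3,5): δ = 62.97°  ·
  (3,6): δ = 15.53°  ✓
  (4,5): δ = 93.90°  ·
  (4,6): δ = 15.39°  ✓
  (5,6): δ = 101.49°  ·
antipodal pairs: 6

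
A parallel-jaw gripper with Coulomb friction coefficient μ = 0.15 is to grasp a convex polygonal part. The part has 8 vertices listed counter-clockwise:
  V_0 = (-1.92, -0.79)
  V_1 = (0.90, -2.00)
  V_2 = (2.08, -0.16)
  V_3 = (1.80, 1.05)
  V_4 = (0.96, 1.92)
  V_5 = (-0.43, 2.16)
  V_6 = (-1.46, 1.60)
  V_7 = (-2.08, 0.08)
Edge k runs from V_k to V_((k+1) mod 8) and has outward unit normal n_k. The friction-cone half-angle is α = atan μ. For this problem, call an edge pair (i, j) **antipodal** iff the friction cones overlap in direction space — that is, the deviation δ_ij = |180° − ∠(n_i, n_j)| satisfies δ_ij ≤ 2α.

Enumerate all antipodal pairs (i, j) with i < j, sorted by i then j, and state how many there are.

α = atan 0.15 = 8.53°;  2α = 17.06°
n_0 = (-0.3943, -0.9190)
n_1 = (+0.8418, -0.5398)
n_2 = (+0.9743, +0.2254)
n_3 = (+0.7194, +0.6946)
n_4 = (+0.1701, +0.9854)
n_5 = (-0.4777, +0.8785)
n_6 = (-0.9259, +0.3777)
n_7 = (-0.9835, -0.1809)
  (0,1): δ = 99.45°  ·
  (0,2): δ = 53.75°  ·
  (0,3): δ = 22.78°  ·
  (0,4): δ = 13.43°  ✓
  (0,5): δ = 51.76°  ·
  (0,6): δ = 91.03°  ·
  (0,7): δ = 123.64°  ·
  (1,2): δ = 134.30°  ·
  (1,3): δ = 103.33°  ·
  (1,4): δ = 67.12°  ·
  (1,5): δ = 28.80°  ·
  (1,6): δ = 10.48°  ✓
  (1,7): δ = 43.09°  ·
  (2,3): δ = 149.03°  ·
  (2,4): δ = 112.83°  ·
  (2,5): δ = 74.50°  ·
  (2,6): δ = 35.22°  ·
  (2,7): δ = 2.61°  ✓
  (3,4): δ = 143.79°  ·
  (3,5): δ = 105.46°  ·
  (3,6): δ = 66.19°  ·
  (3,7): δ = 33.57°  ·
  (4,5): δ = 141.67°  ·
  (4,6): δ = 102.39°  ·
  (4,7): δ = 69.78°  ·
  (5,6): δ = 140.72°  ·
  (5,7): δ = 108.11°  ·
  (6,7): δ = 147.39°  ·
antipodal pairs: 3

count = 3; pairs: (0,4), (1,6), (2,7)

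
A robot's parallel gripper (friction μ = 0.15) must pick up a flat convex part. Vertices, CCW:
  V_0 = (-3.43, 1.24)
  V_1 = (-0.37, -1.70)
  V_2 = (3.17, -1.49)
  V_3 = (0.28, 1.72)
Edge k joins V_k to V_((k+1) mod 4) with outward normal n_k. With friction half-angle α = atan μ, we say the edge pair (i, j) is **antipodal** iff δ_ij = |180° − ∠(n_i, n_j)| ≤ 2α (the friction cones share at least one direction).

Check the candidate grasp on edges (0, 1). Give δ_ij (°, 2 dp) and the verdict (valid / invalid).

α = atan 0.15 = 8.53°;  2α = 17.06°
edge 0: e_0 = (+3.06, -2.94);  n_0 = (-0.6928, -0.7211)
edge 1: e_1 = (+3.54, +0.21);  n_1 = (+0.0592, -0.9982)
∠(n_0, n_1) = 47.25°
δ = |180° − 47.25°| = 132.75°
132.75° > 2α = 17.06°  →  invalid

δ = 132.75°, invalid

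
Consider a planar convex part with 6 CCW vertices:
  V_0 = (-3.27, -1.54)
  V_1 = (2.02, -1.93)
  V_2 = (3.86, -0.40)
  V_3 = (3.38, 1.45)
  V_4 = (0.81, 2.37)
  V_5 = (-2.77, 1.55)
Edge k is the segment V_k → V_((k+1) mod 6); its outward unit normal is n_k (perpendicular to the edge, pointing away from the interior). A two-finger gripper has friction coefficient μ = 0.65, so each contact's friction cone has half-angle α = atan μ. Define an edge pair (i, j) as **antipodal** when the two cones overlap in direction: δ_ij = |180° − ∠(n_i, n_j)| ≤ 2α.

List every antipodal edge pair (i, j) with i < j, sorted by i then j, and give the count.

α = atan 0.65 = 33.02°;  2α = 66.05°
n_0 = (-0.0735, -0.9973)
n_1 = (+0.6394, -0.7689)
n_2 = (+0.9679, +0.2511)
n_3 = (+0.3370, +0.9415)
n_4 = (-0.2233, +0.9748)
n_5 = (-0.9872, +0.1597)
  (0,1): δ = 136.04°  ·
  (0,2): δ = 71.24°  ·
  (0,3): δ = 15.48°  ✓
  (0,4): δ = 17.12°  ✓
  (0,5): δ = 85.02°  ·
  (1,2): δ = 115.20°  ·
  (1,3): δ = 59.44°  ✓
  (1,4): δ = 26.84°  ✓
  (1,5): δ = 41.06°  ✓
  (2,3): δ = 124.24°  ·
  (2,4): δ = 91.64°  ·
  (2,5): δ = 23.74°  ✓
  (3,4): δ = 147.40°  ·
  (3,5): δ = 79.50°  ·
  (4,5): δ = 112.09°  ·
antipodal pairs: 6

count = 6; pairs: (0,3), (0,4), (1,3), (1,4), (1,5), (2,5)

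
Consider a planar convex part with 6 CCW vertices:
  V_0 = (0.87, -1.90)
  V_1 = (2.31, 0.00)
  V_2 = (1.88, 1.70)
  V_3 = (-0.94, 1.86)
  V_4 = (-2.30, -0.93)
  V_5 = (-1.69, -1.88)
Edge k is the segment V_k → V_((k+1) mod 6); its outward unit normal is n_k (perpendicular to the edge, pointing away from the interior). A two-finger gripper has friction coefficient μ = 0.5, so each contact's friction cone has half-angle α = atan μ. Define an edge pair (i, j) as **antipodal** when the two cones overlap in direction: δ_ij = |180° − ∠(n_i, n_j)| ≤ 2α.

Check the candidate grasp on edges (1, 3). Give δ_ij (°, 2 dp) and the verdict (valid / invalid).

α = atan 0.5 = 26.57°;  2α = 53.13°
edge 1: e_1 = (-0.43, +1.70);  n_1 = (+0.9695, +0.2452)
edge 3: e_3 = (-1.36, -2.79);  n_3 = (-0.8989, +0.4382)
∠(n_1, n_3) = 139.82°
δ = |180° − 139.82°| = 40.18°
40.18° ≤ 2α = 53.13°  →  valid

δ = 40.18°, valid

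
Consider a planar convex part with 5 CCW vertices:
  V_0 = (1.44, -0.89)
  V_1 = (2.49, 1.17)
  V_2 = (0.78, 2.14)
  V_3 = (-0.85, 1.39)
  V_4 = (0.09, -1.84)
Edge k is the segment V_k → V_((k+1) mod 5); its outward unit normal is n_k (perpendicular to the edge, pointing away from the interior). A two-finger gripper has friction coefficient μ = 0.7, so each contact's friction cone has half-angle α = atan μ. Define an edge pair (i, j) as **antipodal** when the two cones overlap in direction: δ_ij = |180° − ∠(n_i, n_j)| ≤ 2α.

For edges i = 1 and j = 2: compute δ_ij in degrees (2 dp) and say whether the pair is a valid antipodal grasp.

δ = 125.73°, invalid

α = atan 0.7 = 34.99°;  2α = 69.98°
edge 1: e_1 = (-1.71, +0.97);  n_1 = (+0.4934, +0.8698)
edge 2: e_2 = (-1.63, -0.75);  n_2 = (-0.4180, +0.9084)
∠(n_1, n_2) = 54.27°
δ = |180° − 54.27°| = 125.73°
125.73° > 2α = 69.98°  →  invalid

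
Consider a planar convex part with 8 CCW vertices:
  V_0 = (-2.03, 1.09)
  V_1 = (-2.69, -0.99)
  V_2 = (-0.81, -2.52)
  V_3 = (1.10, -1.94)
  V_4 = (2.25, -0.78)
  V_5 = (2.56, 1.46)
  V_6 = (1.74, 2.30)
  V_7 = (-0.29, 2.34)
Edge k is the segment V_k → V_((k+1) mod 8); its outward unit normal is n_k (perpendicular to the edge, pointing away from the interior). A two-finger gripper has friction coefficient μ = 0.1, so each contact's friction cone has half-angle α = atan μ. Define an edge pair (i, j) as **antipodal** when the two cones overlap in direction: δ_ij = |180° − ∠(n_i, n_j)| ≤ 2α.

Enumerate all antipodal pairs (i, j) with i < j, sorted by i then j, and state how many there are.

count = 3; pairs: (0,4), (1,5), (3,7)

α = atan 0.1 = 5.71°;  2α = 11.42°
n_0 = (-0.9532, +0.3024)
n_1 = (-0.6312, -0.7756)
n_2 = (+0.2906, -0.9569)
n_3 = (+0.7102, -0.7040)
n_4 = (+0.9906, -0.1371)
n_5 = (+0.7156, +0.6985)
n_6 = (+0.0197, +0.9998)
n_7 = (-0.5834, +0.8122)
  (0,1): δ = 111.54°  ·
  (0,2): δ = 55.50°  ·
  (0,3): δ = 27.15°  ·
  (0,4): δ = 9.73°  ✓
  (0,5): δ = 61.91°  ·
  (0,6): δ = 106.48°  ·
  (0,7): δ = 143.30°  ·
  (1,2): δ = 123.97°  ·
  (1,3): δ = 95.61°  ·
  (1,4): δ = 58.74°  ·
  (1,5): δ = 6.55°  ✓
  (1,6): δ = 38.01°  ·
  (1,7): δ = 74.83°  ·
  (2,3): δ = 151.64°  ·
  (2,4): δ = 114.77°  ·
  (2,5): δ = 62.58°  ·
  (2,6): δ = 18.02°  ·
  (2,7): δ = 18.80°  ·
  (3,4): δ = 143.13°  ·
  (3,5): δ = 90.94°  ·
  (3,6): δ = 46.38°  ·
  (3,7): δ = 9.55°  ✓
  (4,5): δ = 127.81°  ·
  (4,6): δ = 83.25°  ·
  (4,7): δ = 46.43°  ·
  (5,6): δ = 135.44°  ·
  (5,7): δ = 98.62°  ·
  (6,7): δ = 143.18°  ·
antipodal pairs: 3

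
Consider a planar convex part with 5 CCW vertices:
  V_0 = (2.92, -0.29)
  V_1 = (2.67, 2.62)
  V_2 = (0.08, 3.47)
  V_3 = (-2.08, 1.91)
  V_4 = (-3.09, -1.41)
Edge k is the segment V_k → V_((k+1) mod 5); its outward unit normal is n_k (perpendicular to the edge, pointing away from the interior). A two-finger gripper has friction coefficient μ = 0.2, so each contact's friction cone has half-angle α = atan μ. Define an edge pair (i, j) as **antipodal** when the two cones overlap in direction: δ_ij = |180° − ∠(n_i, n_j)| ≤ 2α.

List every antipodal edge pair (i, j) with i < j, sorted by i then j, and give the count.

count = 1; pairs: (0,3)

α = atan 0.2 = 11.31°;  2α = 22.62°
n_0 = (+0.9963, +0.0856)
n_1 = (+0.3118, +0.9501)
n_2 = (-0.5855, +0.8107)
n_3 = (-0.9567, +0.2910)
n_4 = (+0.1832, -0.9831)
  (0,1): δ = 113.08°  ·
  (0,2): δ = 59.07°  ·
  (0,3): δ = 21.83°  ✓
  (0,4): δ = 95.65°  ·
  (1,2): δ = 125.99°  ·
  (1,3): δ = 88.75°  ·
  (1,4): δ = 28.73°  ·
  (2,3): δ = 142.76°  ·
  (2,4): δ = 25.28°  ·
  (3,4): δ = 62.52°  ·
antipodal pairs: 1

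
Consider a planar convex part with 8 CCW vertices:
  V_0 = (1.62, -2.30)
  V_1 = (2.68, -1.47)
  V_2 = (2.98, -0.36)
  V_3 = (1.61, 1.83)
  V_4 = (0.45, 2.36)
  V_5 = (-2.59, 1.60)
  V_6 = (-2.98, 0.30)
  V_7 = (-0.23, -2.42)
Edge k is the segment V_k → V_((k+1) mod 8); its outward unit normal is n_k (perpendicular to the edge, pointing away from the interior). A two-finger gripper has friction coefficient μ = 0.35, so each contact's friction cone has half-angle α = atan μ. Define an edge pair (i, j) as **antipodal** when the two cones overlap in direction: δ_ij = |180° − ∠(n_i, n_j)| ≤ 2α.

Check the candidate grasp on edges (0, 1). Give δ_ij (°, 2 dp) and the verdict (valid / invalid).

α = atan 0.35 = 19.29°;  2α = 38.58°
edge 0: e_0 = (+1.06, +0.83);  n_0 = (+0.6165, -0.7873)
edge 1: e_1 = (+0.30, +1.11);  n_1 = (+0.9654, -0.2609)
∠(n_0, n_1) = 36.81°
δ = |180° − 36.81°| = 143.19°
143.19° > 2α = 38.58°  →  invalid

δ = 143.19°, invalid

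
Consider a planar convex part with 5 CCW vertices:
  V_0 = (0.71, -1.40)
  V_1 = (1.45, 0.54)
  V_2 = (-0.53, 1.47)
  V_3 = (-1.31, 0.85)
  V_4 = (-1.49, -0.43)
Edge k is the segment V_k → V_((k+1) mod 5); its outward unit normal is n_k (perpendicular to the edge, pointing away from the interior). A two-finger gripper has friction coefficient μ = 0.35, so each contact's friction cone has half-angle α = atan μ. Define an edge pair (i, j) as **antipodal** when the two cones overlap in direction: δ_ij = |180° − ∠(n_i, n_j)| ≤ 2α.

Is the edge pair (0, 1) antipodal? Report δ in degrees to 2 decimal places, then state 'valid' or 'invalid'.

α = atan 0.35 = 19.29°;  2α = 38.58°
edge 0: e_0 = (+0.74, +1.94);  n_0 = (+0.9343, -0.3564)
edge 1: e_1 = (-1.98, +0.93);  n_1 = (+0.4251, +0.9051)
∠(n_0, n_1) = 85.72°
δ = |180° − 85.72°| = 94.28°
94.28° > 2α = 38.58°  →  invalid

δ = 94.28°, invalid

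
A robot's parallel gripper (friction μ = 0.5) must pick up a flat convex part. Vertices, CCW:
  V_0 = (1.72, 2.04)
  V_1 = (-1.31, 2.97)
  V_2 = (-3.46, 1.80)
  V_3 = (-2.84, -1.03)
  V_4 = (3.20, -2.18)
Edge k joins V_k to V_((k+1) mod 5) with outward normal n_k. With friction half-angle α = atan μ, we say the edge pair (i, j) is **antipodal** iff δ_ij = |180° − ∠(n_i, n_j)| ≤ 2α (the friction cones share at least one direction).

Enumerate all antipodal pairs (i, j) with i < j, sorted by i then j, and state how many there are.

α = atan 0.5 = 26.57°;  2α = 53.13°
n_0 = (+0.2934, +0.9560)
n_1 = (-0.4780, +0.8784)
n_2 = (-0.9768, -0.2140)
n_3 = (-0.1870, -0.9824)
n_4 = (+0.9436, +0.3309)
  (0,1): δ = 134.38°  ·
  (0,2): δ = 60.58°  ·
  (0,3): δ = 6.28°  ✓
  (0,4): δ = 126.39°  ·
  (1,2): δ = 106.20°  ·
  (1,3): δ = 39.33°  ✓
  (1,4): δ = 80.77°  ·
  (2,3): δ = 113.14°  ·
  (2,4): δ = 6.97°  ✓
  (3,4): δ = 59.89°  ·
antipodal pairs: 3

count = 3; pairs: (0,3), (1,3), (2,4)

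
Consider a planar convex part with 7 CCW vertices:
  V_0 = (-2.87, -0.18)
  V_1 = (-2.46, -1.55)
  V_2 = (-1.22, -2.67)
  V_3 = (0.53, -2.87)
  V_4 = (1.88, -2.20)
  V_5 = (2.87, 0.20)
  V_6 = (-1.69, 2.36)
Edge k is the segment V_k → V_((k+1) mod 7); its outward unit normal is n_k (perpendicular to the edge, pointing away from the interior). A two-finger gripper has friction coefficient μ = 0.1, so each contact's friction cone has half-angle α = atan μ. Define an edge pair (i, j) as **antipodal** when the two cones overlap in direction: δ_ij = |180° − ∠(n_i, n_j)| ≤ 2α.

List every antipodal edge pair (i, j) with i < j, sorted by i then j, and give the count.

α = atan 0.1 = 5.71°;  2α = 11.42°
n_0 = (-0.9580, -0.2867)
n_1 = (-0.6703, -0.7421)
n_2 = (-0.1135, -0.9935)
n_3 = (+0.4446, -0.8958)
n_4 = (+0.9244, -0.3813)
n_5 = (+0.4281, +0.9037)
n_6 = (-0.9069, +0.4213)
  (0,1): δ = 148.75°  ·
  (0,2): δ = 113.18°  ·
  (0,3): δ = 80.27°  ·
  (0,4): δ = 39.08°  ·
  (0,5): δ = 47.99°  ·
  (0,6): δ = 138.42°  ·
  (1,2): δ = 144.43°  ·
  (1,3): δ = 111.52°  ·
  (1,4): δ = 70.33°  ·
  (1,5): δ = 16.74°  ·
  (1,6): δ = 107.17°  ·
  (2,3): δ = 147.09°  ·
  (2,4): δ = 105.90°  ·
  (2,5): δ = 18.83°  ·
  (2,6): δ = 71.60°  ·
  (3,4): δ = 138.81°  ·
  (3,5): δ = 51.74°  ·
  (3,6): δ = 38.69°  ·
  (4,5): δ = 92.93°  ·
  (4,6): δ = 2.50°  ✓
  (5,6): δ = 89.57°  ·
antipodal pairs: 1

count = 1; pairs: (4,6)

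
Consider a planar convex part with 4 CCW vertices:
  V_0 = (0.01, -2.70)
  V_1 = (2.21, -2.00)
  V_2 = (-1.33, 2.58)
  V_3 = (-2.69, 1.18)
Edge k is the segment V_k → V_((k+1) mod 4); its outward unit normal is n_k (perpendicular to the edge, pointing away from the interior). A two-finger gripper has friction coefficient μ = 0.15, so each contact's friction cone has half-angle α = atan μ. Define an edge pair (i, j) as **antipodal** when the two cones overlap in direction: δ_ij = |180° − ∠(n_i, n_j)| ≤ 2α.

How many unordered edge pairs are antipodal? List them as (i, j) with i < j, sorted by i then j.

α = atan 0.15 = 8.53°;  2α = 17.06°
n_0 = (+0.3032, -0.9529)
n_1 = (+0.7912, +0.6115)
n_2 = (-0.7173, +0.6968)
n_3 = (-0.8208, -0.5712)
  (0,1): δ = 69.95°  ·
  (0,2): δ = 28.18°  ·
  (0,3): δ = 107.18°  ·
  (1,2): δ = 81.87°  ·
  (1,3): δ = 2.87°  ✓
  (2,3): δ = 101.00°  ·
antipodal pairs: 1

count = 1; pairs: (1,3)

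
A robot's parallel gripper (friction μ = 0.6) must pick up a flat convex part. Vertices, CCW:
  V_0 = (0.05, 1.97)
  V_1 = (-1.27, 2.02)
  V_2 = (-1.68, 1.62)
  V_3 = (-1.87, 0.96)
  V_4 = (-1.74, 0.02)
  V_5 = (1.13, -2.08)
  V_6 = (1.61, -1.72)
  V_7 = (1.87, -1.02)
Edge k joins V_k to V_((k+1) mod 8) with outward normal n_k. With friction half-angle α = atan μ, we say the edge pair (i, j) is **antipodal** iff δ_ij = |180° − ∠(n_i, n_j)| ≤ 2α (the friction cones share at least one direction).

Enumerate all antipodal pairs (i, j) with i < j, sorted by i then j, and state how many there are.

count = 11; pairs: (0,4), (0,5), (1,5), (1,6), (2,5), (2,6), (2,7), (3,5), (3,6), (3,7), (4,7)

α = atan 0.6 = 30.96°;  2α = 61.93°
n_0 = (+0.0379, +0.9993)
n_1 = (-0.6983, +0.7158)
n_2 = (-0.9610, +0.2766)
n_3 = (-0.9906, -0.1370)
n_4 = (-0.5905, -0.8070)
n_5 = (+0.6000, -0.8000)
n_6 = (+0.9374, -0.3482)
n_7 = (+0.8542, +0.5199)
  (0,1): δ = 133.54°  ·
  (0,2): δ = 103.89°  ·
  (0,3): δ = 79.96°  ·
  (0,4): δ = 34.02°  ✓
  (0,5): δ = 39.04°  ✓
  (0,6): δ = 71.79°  ·
  (0,7): δ = 123.50°  ·
  (1,2): δ = 150.35°  ·
  (1,3): δ = 126.42°  ·
  (1,4): δ = 80.49°  ·
  (1,5): δ = 7.42°  ✓
  (1,6): δ = 25.33°  ✓
  (1,7): δ = 77.04°  ·
  (2,3): δ = 156.07°  ·
  (2,4): δ = 110.13°  ·
  (2,5): δ = 37.07°  ✓
  (2,6): δ = 4.32°  ✓
  (2,7): δ = 47.39°  ✓
  (3,4): δ = 134.07°  ·
  (3,5): δ = 61.00°  ✓
  (3,6): δ = 28.25°  ✓
  (3,7): δ = 23.45°  ✓
  (4,5): δ = 106.94°  ·
  (4,6): δ = 74.18°  ·
  (4,7): δ = 22.48°  ✓
  (5,6): δ = 147.25°  ·
  (5,7): δ = 95.54°  ·
  (6,7): δ = 128.29°  ·
antipodal pairs: 11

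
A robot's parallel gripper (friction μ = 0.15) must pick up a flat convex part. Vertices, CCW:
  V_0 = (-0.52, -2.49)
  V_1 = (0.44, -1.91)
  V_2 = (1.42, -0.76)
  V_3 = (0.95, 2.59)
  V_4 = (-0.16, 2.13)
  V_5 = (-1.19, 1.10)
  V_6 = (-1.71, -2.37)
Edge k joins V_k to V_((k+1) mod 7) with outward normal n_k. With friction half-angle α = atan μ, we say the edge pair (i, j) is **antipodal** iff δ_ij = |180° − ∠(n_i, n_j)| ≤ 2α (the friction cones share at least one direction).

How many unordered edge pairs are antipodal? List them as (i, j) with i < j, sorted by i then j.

α = atan 0.15 = 8.53°;  2α = 17.06°
n_0 = (+0.5171, -0.8559)
n_1 = (+0.7611, -0.6486)
n_2 = (+0.9903, +0.1389)
n_3 = (-0.3828, +0.9238)
n_4 = (-0.7071, +0.7071)
n_5 = (-0.9890, +0.1482)
n_6 = (-0.1003, -0.9950)
  (0,1): δ = 161.58°  ·
  (0,2): δ = 113.15°  ·
  (0,3): δ = 8.63°  ✓
  (0,4): δ = 13.86°  ✓
  (0,5): δ = 50.34°  ·
  (0,6): δ = 143.10°  ·
  (1,2): δ = 131.58°  ·
  (1,3): δ = 27.05°  ·
  (1,4): δ = 4.56°  ✓
  (1,5): δ = 31.91°  ·
  (1,6): δ = 124.68°  ·
  (2,3): δ = 75.48°  ·
  (2,4): δ = 52.99°  ·
  (2,5): δ = 16.51°  ✓
  (2,6): δ = 76.26°  ·
  (3,4): δ = 157.51°  ·
  (3,5): δ = 121.03°  ·
  (3,6): δ = 28.27°  ·
  (4,5): δ = 143.52°  ·
  (4,6): δ = 50.76°  ·
  (5,6): δ = 87.24°  ·
antipodal pairs: 4

count = 4; pairs: (0,3), (0,4), (1,4), (2,5)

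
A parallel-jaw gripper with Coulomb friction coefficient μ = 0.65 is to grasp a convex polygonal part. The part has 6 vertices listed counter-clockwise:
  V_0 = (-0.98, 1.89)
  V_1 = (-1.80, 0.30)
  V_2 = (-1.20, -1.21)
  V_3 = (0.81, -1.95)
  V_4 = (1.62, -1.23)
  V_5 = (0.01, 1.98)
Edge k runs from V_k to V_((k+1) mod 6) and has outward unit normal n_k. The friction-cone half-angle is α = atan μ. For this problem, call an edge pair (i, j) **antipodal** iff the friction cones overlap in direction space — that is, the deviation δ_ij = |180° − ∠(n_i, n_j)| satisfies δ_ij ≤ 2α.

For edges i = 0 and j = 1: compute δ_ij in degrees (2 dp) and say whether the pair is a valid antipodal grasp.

δ = 131.05°, invalid

α = atan 0.65 = 33.02°;  2α = 66.05°
edge 0: e_0 = (-0.82, -1.59);  n_0 = (-0.8888, +0.4584)
edge 1: e_1 = (+0.60, -1.51);  n_1 = (-0.9293, -0.3693)
∠(n_0, n_1) = 48.95°
δ = |180° − 48.95°| = 131.05°
131.05° > 2α = 66.05°  →  invalid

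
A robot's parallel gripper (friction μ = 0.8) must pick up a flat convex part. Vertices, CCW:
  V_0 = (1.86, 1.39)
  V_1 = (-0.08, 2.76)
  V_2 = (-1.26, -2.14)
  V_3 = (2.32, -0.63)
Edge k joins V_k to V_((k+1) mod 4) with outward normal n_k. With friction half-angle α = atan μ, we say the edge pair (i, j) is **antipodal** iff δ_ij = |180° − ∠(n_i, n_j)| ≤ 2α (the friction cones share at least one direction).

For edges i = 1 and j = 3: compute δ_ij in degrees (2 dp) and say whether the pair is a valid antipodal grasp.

α = atan 0.8 = 38.66°;  2α = 77.32°
edge 1: e_1 = (-1.18, -4.90);  n_1 = (-0.9722, +0.2341)
edge 3: e_3 = (-0.46, +2.02);  n_3 = (+0.9750, +0.2220)
∠(n_1, n_3) = 153.63°
δ = |180° − 153.63°| = 26.37°
26.37° ≤ 2α = 77.32°  →  valid

δ = 26.37°, valid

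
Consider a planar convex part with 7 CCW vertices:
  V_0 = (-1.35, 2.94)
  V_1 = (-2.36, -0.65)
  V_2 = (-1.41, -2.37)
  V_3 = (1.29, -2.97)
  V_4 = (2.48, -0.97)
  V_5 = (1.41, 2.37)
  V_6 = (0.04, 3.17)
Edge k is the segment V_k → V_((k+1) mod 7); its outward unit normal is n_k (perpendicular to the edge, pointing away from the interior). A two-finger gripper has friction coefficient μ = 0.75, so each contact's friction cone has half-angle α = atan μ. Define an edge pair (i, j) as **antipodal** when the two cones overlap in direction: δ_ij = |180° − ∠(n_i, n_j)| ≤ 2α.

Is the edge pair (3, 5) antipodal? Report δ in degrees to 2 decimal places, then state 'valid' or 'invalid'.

δ = 89.53°, invalid

α = atan 0.75 = 36.87°;  2α = 73.74°
edge 3: e_3 = (+1.19, +2.00);  n_3 = (+0.8594, -0.5113)
edge 5: e_5 = (-1.37, +0.80);  n_5 = (+0.5043, +0.8636)
∠(n_3, n_5) = 90.47°
δ = |180° − 90.47°| = 89.53°
89.53° > 2α = 73.74°  →  invalid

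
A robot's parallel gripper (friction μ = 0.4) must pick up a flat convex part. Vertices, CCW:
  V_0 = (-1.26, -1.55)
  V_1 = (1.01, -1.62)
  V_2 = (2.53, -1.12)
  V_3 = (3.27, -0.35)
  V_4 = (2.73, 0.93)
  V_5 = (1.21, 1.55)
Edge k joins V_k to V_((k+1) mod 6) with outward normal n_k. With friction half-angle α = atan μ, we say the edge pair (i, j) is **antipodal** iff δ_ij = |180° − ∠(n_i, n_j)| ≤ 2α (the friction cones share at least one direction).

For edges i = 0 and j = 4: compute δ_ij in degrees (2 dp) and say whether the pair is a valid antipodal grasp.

α = atan 0.4 = 21.80°;  2α = 43.60°
edge 0: e_0 = (+2.27, -0.07);  n_0 = (-0.0308, -0.9995)
edge 4: e_4 = (-1.52, +0.62);  n_4 = (+0.3777, +0.9259)
∠(n_0, n_4) = 159.58°
δ = |180° − 159.58°| = 20.42°
20.42° ≤ 2α = 43.60°  →  valid

δ = 20.42°, valid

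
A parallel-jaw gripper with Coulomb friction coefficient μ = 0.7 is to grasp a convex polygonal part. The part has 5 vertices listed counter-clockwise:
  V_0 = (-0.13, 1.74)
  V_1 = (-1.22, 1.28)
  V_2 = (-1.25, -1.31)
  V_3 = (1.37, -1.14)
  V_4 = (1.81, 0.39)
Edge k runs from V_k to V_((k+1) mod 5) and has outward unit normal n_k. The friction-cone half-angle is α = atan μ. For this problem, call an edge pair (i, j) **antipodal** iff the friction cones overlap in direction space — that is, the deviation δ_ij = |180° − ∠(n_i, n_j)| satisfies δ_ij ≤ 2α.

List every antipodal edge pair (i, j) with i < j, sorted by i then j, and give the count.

count = 5; pairs: (0,2), (0,3), (1,3), (1,4), (2,4)

α = atan 0.7 = 34.99°;  2α = 69.98°
n_0 = (-0.3888, +0.9213)
n_1 = (-0.9999, +0.0116)
n_2 = (+0.0647, -0.9979)
n_3 = (+0.9610, -0.2764)
n_4 = (+0.5712, +0.8208)
  (0,1): δ = 113.54°  ·
  (0,2): δ = 19.17°  ✓
  (0,3): δ = 51.08°  ✓
  (0,4): δ = 122.29°  ·
  (1,2): δ = 85.62°  ·
  (1,3): δ = 15.38°  ✓
  (1,4): δ = 55.83°  ✓
  (2,3): δ = 109.76°  ·
  (2,4): δ = 38.55°  ✓
  (3,4): δ = 108.79°  ·
antipodal pairs: 5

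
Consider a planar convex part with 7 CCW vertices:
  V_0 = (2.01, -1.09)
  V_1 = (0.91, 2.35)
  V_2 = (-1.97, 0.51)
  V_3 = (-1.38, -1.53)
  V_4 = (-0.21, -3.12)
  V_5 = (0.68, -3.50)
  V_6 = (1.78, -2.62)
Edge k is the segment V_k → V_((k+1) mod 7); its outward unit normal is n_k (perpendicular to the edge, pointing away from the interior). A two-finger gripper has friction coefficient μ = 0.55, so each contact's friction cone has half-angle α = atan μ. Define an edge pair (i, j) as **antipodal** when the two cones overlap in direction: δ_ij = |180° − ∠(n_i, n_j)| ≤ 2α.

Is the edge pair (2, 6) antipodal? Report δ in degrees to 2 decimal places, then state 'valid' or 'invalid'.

δ = 24.68°, valid

α = atan 0.55 = 28.81°;  2α = 57.62°
edge 2: e_2 = (+0.59, -2.04);  n_2 = (-0.9606, -0.2778)
edge 6: e_6 = (+0.23, +1.53);  n_6 = (+0.9889, -0.1487)
∠(n_2, n_6) = 155.32°
δ = |180° − 155.32°| = 24.68°
24.68° ≤ 2α = 57.62°  →  valid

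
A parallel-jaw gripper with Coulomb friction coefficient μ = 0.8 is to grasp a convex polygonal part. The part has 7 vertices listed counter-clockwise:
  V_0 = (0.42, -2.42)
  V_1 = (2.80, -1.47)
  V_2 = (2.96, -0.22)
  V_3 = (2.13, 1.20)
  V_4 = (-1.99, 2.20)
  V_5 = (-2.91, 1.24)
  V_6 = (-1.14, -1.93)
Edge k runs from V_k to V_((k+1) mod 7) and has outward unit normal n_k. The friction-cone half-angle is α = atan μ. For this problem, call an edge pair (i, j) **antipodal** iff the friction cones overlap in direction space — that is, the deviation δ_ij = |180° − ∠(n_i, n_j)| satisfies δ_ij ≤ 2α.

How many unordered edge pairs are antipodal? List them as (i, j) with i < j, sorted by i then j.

α = atan 0.8 = 38.66°;  2α = 77.32°
n_0 = (+0.3707, -0.9287)
n_1 = (+0.9919, -0.1270)
n_2 = (+0.8633, +0.5046)
n_3 = (+0.2359, +0.9718)
n_4 = (-0.7220, +0.6919)
n_5 = (-0.8731, -0.4875)
n_6 = (-0.2997, -0.9540)
  (0,1): δ = 119.05°  ·
  (0,2): δ = 81.45°  ·
  (0,3): δ = 35.40°  ✓
  (0,4): δ = 24.46°  ✓
  (0,5): δ = 97.42°  ·
  (0,6): δ = 140.80°  ·
  (1,2): δ = 142.40°  ·
  (1,3): δ = 96.35°  ·
  (1,4): δ = 36.49°  ✓
  (1,5): δ = 36.47°  ✓
  (1,6): δ = 79.86°  ·
  (2,3): δ = 133.95°  ·
  (2,4): δ = 74.09°  ✓
  (2,5): δ = 1.13°  ✓
  (2,6): δ = 42.26°  ✓
  (3,4): δ = 120.14°  ·
  (3,5): δ = 47.18°  ✓
  (3,6): δ = 3.79°  ✓
  (4,5): δ = 107.04°  ·
  (4,6): δ = 63.66°  ✓
  (5,6): δ = 136.61°  ·
antipodal pairs: 10

count = 10; pairs: (0,3), (0,4), (1,4), (1,5), (2,4), (2,5), (2,6), (3,5), (3,6), (4,6)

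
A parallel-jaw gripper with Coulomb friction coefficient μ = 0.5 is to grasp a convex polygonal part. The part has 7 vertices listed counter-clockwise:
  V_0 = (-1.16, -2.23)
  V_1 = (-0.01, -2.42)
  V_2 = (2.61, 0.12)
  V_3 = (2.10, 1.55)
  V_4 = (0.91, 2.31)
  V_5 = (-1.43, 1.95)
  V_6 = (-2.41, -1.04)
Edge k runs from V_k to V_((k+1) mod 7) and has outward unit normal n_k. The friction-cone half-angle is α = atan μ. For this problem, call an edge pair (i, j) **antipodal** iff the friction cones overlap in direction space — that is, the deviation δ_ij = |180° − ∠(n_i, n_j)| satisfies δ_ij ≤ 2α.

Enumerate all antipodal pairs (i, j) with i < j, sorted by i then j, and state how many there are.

α = atan 0.5 = 26.57°;  2α = 53.13°
n_0 = (-0.1630, -0.9866)
n_1 = (+0.6961, -0.7180)
n_2 = (+0.9419, +0.3359)
n_3 = (+0.5382, +0.8428)
n_4 = (-0.1521, +0.9884)
n_5 = (-0.9503, +0.3115)
n_6 = (-0.6895, -0.7243)
  (0,1): δ = 126.51°  ·
  (0,2): δ = 60.99°  ·
  (0,3): δ = 23.18°  ✓
  (0,4): δ = 18.13°  ✓
  (0,5): δ = 81.23°  ·
  (0,6): δ = 145.79°  ·
  (1,2): δ = 114.48°  ·
  (1,3): δ = 76.68°  ·
  (1,4): δ = 35.37°  ✓
  (1,5): δ = 27.74°  ✓
  (1,6): δ = 92.30°  ·
  (2,3): δ = 142.19°  ·
  (2,4): δ = 100.88°  ·
  (2,5): δ = 37.78°  ✓
  (2,6): δ = 26.78°  ✓
  (3,4): δ = 138.69°  ·
  (3,5): δ = 75.58°  ·
  (3,6): δ = 11.03°  ✓
  (4,5): δ = 116.89°  ·
  (4,6): δ = 52.34°  ✓
  (5,6): δ = 115.44°  ·
antipodal pairs: 8

count = 8; pairs: (0,3), (0,4), (1,4), (1,5), (2,5), (2,6), (3,6), (4,6)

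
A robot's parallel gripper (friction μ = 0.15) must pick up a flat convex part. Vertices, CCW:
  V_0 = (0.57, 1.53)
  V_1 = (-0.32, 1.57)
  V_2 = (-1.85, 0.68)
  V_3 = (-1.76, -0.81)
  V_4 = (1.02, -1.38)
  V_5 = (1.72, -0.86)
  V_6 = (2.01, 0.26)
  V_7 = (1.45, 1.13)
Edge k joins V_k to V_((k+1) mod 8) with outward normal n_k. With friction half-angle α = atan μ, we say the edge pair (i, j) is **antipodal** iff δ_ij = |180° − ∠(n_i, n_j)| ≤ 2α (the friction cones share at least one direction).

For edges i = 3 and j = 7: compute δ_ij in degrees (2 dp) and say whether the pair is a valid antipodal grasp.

α = atan 0.15 = 8.53°;  2α = 17.06°
edge 3: e_3 = (+2.78, -0.57);  n_3 = (-0.2009, -0.9796)
edge 7: e_7 = (-0.88, +0.40);  n_7 = (+0.4138, +0.9104)
∠(n_3, n_7) = 167.14°
δ = |180° − 167.14°| = 12.86°
12.86° ≤ 2α = 17.06°  →  valid

δ = 12.86°, valid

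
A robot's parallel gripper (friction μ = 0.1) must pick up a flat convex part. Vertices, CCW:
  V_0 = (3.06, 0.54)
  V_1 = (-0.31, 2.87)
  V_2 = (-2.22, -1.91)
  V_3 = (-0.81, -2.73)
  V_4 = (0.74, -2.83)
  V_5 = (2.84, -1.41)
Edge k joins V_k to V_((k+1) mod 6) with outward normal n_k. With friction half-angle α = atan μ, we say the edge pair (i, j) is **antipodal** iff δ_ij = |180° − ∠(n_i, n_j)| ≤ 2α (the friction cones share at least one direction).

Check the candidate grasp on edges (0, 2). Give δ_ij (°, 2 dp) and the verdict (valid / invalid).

α = atan 0.1 = 5.71°;  2α = 11.42°
edge 0: e_0 = (-3.37, +2.33);  n_0 = (+0.5687, +0.8225)
edge 2: e_2 = (+1.41, -0.82);  n_2 = (-0.5027, -0.8644)
∠(n_0, n_2) = 175.52°
δ = |180° − 175.52°| = 4.48°
4.48° ≤ 2α = 11.42°  →  valid

δ = 4.48°, valid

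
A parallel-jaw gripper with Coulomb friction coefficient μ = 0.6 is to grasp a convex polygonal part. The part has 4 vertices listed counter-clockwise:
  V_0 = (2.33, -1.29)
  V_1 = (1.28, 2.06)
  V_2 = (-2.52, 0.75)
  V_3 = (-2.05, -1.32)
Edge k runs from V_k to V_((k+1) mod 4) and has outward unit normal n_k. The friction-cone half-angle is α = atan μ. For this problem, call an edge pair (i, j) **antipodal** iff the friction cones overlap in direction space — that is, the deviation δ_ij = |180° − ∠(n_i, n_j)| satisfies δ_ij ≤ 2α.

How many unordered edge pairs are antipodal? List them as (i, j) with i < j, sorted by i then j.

α = atan 0.6 = 30.96°;  2α = 61.93°
n_0 = (+0.9542, +0.2991)
n_1 = (-0.3259, +0.9454)
n_2 = (-0.9752, -0.2214)
n_3 = (+0.0068, -1.0000)
  (0,1): δ = 88.38°  ·
  (0,2): δ = 4.61°  ✓
  (0,3): δ = 72.99°  ·
  (1,2): δ = 96.23°  ·
  (1,3): δ = 18.63°  ✓
  (2,3): δ = 102.40°  ·
antipodal pairs: 2

count = 2; pairs: (0,2), (1,3)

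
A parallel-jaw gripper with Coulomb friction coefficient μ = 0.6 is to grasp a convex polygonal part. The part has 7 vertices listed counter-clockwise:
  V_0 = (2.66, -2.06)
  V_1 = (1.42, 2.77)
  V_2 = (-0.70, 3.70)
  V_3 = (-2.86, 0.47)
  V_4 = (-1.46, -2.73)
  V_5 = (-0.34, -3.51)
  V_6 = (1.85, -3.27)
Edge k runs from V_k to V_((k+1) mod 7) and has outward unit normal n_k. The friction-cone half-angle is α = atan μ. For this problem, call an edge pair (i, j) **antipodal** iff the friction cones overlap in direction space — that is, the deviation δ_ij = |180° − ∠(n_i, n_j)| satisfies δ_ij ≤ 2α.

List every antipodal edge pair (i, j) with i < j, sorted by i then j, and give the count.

count = 9; pairs: (0,2), (0,3), (0,4), (1,3), (1,4), (1,5), (2,5), (2,6), (3,6)

α = atan 0.6 = 30.96°;  2α = 61.93°
n_0 = (+0.9686, +0.2487)
n_1 = (+0.4017, +0.9158)
n_2 = (-0.8313, +0.5559)
n_3 = (-0.9162, -0.4008)
n_4 = (-0.5715, -0.8206)
n_5 = (+0.1089, -0.9940)
n_6 = (+0.8310, -0.5563)
  (0,1): δ = 128.08°  ·
  (0,2): δ = 48.17°  ✓
  (0,3): δ = 9.23°  ✓
  (0,4): δ = 40.75°  ✓
  (0,5): δ = 81.86°  ·
  (0,6): δ = 131.80°  ·
  (1,2): δ = 100.09°  ·
  (1,3): δ = 42.68°  ✓
  (1,4): δ = 11.17°  ✓
  (1,5): δ = 29.94°  ✓
  (1,6): δ = 79.89°  ·
  (2,3): δ = 122.60°  ·
  (2,4): δ = 91.08°  ·
  (2,5): δ = 49.97°  ✓
  (2,6): δ = 0.03°  ✓
  (3,4): δ = 148.48°  ·
  (3,5): δ = 107.38°  ·
  (3,6): δ = 57.43°  ✓
  (4,5): δ = 138.89°  ·
  (4,6): δ = 88.94°  ·
  (5,6): δ = 130.05°  ·
antipodal pairs: 9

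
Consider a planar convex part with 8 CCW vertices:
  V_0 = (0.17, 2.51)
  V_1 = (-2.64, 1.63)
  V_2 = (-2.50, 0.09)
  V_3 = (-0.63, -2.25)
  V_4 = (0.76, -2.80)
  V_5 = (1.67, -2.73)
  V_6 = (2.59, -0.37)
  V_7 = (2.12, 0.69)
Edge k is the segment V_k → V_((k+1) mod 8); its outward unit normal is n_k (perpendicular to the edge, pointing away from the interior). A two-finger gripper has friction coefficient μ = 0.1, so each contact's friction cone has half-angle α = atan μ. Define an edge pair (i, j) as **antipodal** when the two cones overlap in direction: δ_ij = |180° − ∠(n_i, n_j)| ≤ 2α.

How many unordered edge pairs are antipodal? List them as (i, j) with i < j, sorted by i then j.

count = 1; pairs: (2,7)

α = atan 0.1 = 5.71°;  2α = 11.42°
n_0 = (-0.2989, +0.9543)
n_1 = (-0.9959, -0.0905)
n_2 = (-0.7812, -0.6243)
n_3 = (-0.3679, -0.9299)
n_4 = (+0.0767, -0.9971)
n_5 = (+0.9317, -0.3632)
n_6 = (+0.9142, +0.4053)
n_7 = (+0.6823, +0.7311)
  (0,1): δ = 102.19°  ·
  (0,2): δ = 68.76°  ·
  (0,3): δ = 38.98°  ·
  (0,4): δ = 12.99°  ·
  (0,5): δ = 51.31°  ·
  (0,6): δ = 96.52°  ·
  (0,7): δ = 119.59°  ·
  (1,2): δ = 146.56°  ·
  (1,3): δ = 116.78°  ·
  (1,4): δ = 90.80°  ·
  (1,5): δ = 26.49°  ·
  (1,6): δ = 18.72°  ·
  (1,7): δ = 41.78°  ·
  (2,3): δ = 150.22°  ·
  (2,4): δ = 124.23°  ·
  (2,5): δ = 59.93°  ·
  (2,6): δ = 14.72°  ·
  (2,7): δ = 8.34°  ✓
  (3,4): δ = 154.01°  ·
  (3,5): δ = 89.71°  ·
  (3,6): δ = 44.50°  ·
  (3,7): δ = 21.44°  ·
  (4,5): δ = 115.70°  ·
  (4,6): δ = 70.49°  ·
  (4,7): δ = 47.42°  ·
  (5,6): δ = 134.79°  ·
  (5,7): δ = 111.73°  ·
  (6,7): δ = 156.94°  ·
antipodal pairs: 1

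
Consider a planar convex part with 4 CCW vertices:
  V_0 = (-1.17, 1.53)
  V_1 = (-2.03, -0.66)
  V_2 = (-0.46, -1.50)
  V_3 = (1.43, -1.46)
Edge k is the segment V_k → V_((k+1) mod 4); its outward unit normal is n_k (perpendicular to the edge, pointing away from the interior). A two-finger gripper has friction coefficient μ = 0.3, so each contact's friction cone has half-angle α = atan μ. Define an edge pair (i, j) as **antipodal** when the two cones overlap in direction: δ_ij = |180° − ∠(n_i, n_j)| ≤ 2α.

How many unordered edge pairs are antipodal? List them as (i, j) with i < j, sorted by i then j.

α = atan 0.3 = 16.70°;  2α = 33.40°
n_0 = (-0.9308, +0.3655)
n_1 = (-0.4718, -0.8817)
n_2 = (+0.0212, -0.9998)
n_3 = (+0.7546, +0.6562)
  (0,1): δ = 96.71°  ·
  (0,2): δ = 67.35°  ·
  (0,3): δ = 62.45°  ·
  (1,2): δ = 150.64°  ·
  (1,3): δ = 20.84°  ✓
  (2,3): δ = 50.20°  ·
antipodal pairs: 1

count = 1; pairs: (1,3)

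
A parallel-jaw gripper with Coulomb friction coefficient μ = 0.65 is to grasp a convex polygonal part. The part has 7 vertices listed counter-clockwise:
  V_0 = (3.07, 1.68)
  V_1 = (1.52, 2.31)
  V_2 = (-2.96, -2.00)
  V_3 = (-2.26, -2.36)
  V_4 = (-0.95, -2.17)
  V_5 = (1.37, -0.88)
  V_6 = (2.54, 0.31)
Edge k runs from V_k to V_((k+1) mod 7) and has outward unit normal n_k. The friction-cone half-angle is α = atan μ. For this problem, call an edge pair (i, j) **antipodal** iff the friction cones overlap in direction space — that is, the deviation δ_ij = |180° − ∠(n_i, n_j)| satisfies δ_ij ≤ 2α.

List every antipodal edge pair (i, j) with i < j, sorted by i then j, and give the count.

α = atan 0.65 = 33.02°;  2α = 66.05°
n_0 = (+0.3765, +0.9264)
n_1 = (-0.6933, +0.7206)
n_2 = (-0.4573, -0.8893)
n_3 = (+0.1435, -0.9896)
n_4 = (+0.4860, -0.8740)
n_5 = (+0.7131, -0.7011)
n_6 = (+0.9326, -0.3608)
  (0,1): δ = 113.99°  ·
  (0,2): δ = 5.10°  ✓
  (0,3): δ = 30.37°  ✓
  (0,4): δ = 51.19°  ✓
  (0,5): δ = 67.60°  ·
  (0,6): δ = 90.97°  ·
  (1,2): δ = 71.11°  ·
  (1,3): δ = 35.64°  ✓
  (1,4): δ = 14.82°  ✓
  (1,5): δ = 1.59°  ✓
  (1,6): δ = 24.96°  ✓
  (2,3): δ = 144.53°  ·
  (2,4): δ = 123.71°  ·
  (2,5): δ = 107.30°  ·
  (2,6): δ = 83.93°  ·
  (3,4): δ = 159.18°  ·
  (3,5): δ = 142.77°  ·
  (3,6): δ = 119.40°  ·
  (4,5): δ = 163.59°  ·
  (4,6): δ = 140.23°  ·
  (5,6): δ = 156.64°  ·
antipodal pairs: 7

count = 7; pairs: (0,2), (0,3), (0,4), (1,3), (1,4), (1,5), (1,6)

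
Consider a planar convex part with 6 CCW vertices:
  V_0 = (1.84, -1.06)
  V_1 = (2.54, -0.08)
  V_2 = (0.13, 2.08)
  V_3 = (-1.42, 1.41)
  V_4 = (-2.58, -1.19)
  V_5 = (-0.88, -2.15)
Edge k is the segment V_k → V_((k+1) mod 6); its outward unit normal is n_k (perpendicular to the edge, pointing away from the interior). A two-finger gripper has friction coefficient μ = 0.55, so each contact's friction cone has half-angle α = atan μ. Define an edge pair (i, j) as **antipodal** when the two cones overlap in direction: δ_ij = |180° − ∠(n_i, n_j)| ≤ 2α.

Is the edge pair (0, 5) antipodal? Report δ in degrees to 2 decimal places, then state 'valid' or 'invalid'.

α = atan 0.55 = 28.81°;  2α = 57.62°
edge 0: e_0 = (+0.70, +0.98);  n_0 = (+0.8137, -0.5812)
edge 5: e_5 = (+2.72, +1.09);  n_5 = (+0.3720, -0.9282)
∠(n_0, n_5) = 32.62°
δ = |180° − 32.62°| = 147.38°
147.38° > 2α = 57.62°  →  invalid

δ = 147.38°, invalid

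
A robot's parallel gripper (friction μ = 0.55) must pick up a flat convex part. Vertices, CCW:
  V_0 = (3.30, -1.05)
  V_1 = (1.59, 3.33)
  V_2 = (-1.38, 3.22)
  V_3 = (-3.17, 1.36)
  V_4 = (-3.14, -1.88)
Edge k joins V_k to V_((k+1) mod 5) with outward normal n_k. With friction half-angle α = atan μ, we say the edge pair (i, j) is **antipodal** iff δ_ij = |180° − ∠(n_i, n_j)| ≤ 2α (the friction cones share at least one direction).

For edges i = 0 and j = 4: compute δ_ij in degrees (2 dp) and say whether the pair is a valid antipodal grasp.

δ = 76.02°, invalid

α = atan 0.55 = 28.81°;  2α = 57.62°
edge 0: e_0 = (-1.71, +4.38);  n_0 = (+0.9315, +0.3637)
edge 4: e_4 = (+6.44, +0.83);  n_4 = (+0.1278, -0.9918)
∠(n_0, n_4) = 103.98°
δ = |180° − 103.98°| = 76.02°
76.02° > 2α = 57.62°  →  invalid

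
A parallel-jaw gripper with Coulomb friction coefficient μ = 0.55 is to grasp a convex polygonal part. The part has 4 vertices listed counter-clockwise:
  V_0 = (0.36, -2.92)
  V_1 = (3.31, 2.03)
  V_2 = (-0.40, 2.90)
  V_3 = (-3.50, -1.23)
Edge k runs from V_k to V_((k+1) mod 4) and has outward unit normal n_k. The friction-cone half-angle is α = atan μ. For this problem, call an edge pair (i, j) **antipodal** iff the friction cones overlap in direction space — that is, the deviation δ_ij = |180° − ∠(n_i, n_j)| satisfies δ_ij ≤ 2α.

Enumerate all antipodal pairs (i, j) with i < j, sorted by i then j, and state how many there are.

α = atan 0.55 = 28.81°;  2α = 57.62°
n_0 = (+0.8590, -0.5119)
n_1 = (+0.2283, +0.9736)
n_2 = (-0.7998, +0.6003)
n_3 = (-0.4011, -0.9160)
  (0,1): δ = 72.40°  ·
  (0,2): δ = 6.10°  ✓
  (0,3): δ = 97.15°  ·
  (1,2): δ = 113.69°  ·
  (1,3): δ = 10.45°  ✓
  (2,3): δ = 76.75°  ·
antipodal pairs: 2

count = 2; pairs: (0,2), (1,3)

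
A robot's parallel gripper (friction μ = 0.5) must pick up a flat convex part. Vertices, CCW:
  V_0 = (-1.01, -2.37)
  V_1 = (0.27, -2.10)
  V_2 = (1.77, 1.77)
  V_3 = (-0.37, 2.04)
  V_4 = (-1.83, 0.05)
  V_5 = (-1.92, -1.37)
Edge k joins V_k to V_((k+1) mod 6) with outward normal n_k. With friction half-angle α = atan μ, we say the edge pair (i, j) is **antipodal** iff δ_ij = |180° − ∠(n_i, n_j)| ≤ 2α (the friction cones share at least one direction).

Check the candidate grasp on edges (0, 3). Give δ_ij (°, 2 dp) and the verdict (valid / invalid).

δ = 41.82°, valid

α = atan 0.5 = 26.57°;  2α = 53.13°
edge 0: e_0 = (+1.28, +0.27);  n_0 = (+0.2064, -0.9785)
edge 3: e_3 = (-1.46, -1.99);  n_3 = (-0.8063, +0.5915)
∠(n_0, n_3) = 138.18°
δ = |180° − 138.18°| = 41.82°
41.82° ≤ 2α = 53.13°  →  valid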